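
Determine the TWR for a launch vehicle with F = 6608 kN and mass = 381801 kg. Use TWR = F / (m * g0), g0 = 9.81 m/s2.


TWR = 6608000 / (381801 * 9.81) = 1.76

1.76


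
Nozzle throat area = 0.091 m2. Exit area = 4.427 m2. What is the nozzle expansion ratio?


AR = 4.427 / 0.091 = 48.6

48.6


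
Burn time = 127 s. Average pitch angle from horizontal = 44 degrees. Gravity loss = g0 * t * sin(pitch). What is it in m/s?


GL = 9.81 * 127 * sin(44 deg) = 865 m/s

865 m/s


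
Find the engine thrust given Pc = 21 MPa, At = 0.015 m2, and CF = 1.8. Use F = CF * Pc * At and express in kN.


F = 1.8 * 21e6 * 0.015 = 567000.0 N = 567.0 kN

567.0 kN


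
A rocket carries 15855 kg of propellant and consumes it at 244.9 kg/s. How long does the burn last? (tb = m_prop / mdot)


tb = 15855 / 244.9 = 64.7 s

64.7 s


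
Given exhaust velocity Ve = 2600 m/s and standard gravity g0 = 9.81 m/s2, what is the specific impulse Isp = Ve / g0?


Isp = Ve / g0 = 2600 / 9.81 = 265.0 s

265.0 s


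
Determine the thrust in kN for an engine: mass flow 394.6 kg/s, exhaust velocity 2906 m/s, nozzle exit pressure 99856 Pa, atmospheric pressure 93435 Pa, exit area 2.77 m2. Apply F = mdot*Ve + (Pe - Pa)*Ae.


F = 394.6 * 2906 + (99856 - 93435) * 2.77 = 1.1645e+06 N = 1164.5 kN

1164.5 kN


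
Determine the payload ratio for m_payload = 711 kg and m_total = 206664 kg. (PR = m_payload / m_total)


PR = 711 / 206664 = 0.0034

0.0034


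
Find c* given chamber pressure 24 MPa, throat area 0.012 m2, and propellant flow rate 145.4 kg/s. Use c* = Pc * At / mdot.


c* = 24e6 * 0.012 / 145.4 = 1981 m/s

1981 m/s


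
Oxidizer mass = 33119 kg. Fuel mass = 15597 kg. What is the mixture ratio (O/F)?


MR = 33119 / 15597 = 2.12

2.12


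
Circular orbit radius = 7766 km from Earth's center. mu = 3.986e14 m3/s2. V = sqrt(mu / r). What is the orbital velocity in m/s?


V = sqrt(3.986e14 / 7766000) = 7164 m/s

7164 m/s


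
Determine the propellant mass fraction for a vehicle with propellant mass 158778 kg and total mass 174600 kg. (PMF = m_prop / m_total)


PMF = 158778 / 174600 = 0.909

0.909


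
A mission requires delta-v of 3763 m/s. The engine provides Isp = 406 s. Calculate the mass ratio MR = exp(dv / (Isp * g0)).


Ve = 406 * 9.81 = 3982.86 m/s
MR = exp(3763 / 3982.86) = 2.572

2.572


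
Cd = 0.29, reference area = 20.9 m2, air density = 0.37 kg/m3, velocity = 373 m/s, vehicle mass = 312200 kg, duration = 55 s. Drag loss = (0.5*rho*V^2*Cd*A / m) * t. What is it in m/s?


D = 0.5 * 0.37 * 373^2 * 0.29 * 20.9 = 156003.26 N
a = 156003.26 / 312200 = 0.4997 m/s2
dV = 0.4997 * 55 = 27.5 m/s

27.5 m/s


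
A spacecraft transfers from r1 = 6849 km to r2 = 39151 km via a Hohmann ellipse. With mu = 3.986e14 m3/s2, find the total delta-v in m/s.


V1 = sqrt(mu/r1) = 7628.78 m/s
dV1 = V1*(sqrt(2*r2/(r1+r2)) - 1) = 2324.42 m/s
V2 = sqrt(mu/r2) = 3190.78 m/s
dV2 = V2*(1 - sqrt(2*r1/(r1+r2))) = 1449.59 m/s
Total dV = 3774 m/s

3774 m/s


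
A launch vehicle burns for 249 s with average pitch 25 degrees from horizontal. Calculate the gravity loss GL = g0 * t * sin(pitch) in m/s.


GL = 9.81 * 249 * sin(25 deg) = 1032 m/s

1032 m/s


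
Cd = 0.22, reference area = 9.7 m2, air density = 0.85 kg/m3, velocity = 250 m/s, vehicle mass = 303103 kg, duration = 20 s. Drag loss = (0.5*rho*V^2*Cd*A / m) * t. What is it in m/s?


D = 0.5 * 0.85 * 250^2 * 0.22 * 9.7 = 56684.37 N
a = 56684.37 / 303103 = 0.187 m/s2
dV = 0.187 * 20 = 3.7 m/s

3.7 m/s


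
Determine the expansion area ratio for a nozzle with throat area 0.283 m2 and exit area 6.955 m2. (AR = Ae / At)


AR = 6.955 / 0.283 = 24.6

24.6


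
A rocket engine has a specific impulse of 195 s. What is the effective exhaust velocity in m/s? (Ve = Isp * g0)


Ve = Isp * g0 = 195 * 9.81 = 1913.0 m/s

1913.0 m/s


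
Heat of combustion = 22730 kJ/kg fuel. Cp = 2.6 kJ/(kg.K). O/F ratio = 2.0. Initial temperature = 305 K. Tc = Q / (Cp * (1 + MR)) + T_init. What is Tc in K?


Tc = 22730 / (2.6 * (1 + 2.0)) + 305 = 3219 K

3219 K


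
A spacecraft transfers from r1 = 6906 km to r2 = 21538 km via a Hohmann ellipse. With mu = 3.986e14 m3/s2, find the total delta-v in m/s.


V1 = sqrt(mu/r1) = 7597.23 m/s
dV1 = V1*(sqrt(2*r2/(r1+r2)) - 1) = 1752.04 m/s
V2 = sqrt(mu/r2) = 4301.96 m/s
dV2 = V2*(1 - sqrt(2*r1/(r1+r2))) = 1304.18 m/s
Total dV = 3056 m/s

3056 m/s


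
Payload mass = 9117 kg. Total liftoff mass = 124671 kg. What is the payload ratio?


PR = 9117 / 124671 = 0.0731

0.0731


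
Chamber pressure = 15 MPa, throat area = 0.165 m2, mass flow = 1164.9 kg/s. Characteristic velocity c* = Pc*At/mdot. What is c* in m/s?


c* = 15e6 * 0.165 / 1164.9 = 2125 m/s

2125 m/s


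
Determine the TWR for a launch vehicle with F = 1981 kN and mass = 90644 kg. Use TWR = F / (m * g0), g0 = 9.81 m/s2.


TWR = 1981000 / (90644 * 9.81) = 2.23

2.23


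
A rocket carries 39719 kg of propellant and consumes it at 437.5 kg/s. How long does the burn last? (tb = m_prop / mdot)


tb = 39719 / 437.5 = 90.8 s

90.8 s


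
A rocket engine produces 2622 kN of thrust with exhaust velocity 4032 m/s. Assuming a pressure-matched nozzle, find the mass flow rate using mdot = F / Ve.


mdot = F / Ve = 2622000 / 4032 = 650.3 kg/s

650.3 kg/s


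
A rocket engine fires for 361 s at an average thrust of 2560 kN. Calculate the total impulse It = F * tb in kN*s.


It = 2560 * 361 = 924160 kN*s

924160 kN*s


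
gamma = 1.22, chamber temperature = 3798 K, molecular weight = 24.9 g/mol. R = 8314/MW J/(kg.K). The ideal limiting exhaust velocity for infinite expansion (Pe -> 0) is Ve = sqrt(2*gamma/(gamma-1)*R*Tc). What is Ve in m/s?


R = 8314 / 24.9 = 333.9 J/(kg.K)
Ve = sqrt(2 * 1.22 / (1.22 - 1) * 333.9 * 3798) = 3750 m/s

3750 m/s


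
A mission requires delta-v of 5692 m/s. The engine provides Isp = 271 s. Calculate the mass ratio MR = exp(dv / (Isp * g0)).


Ve = 271 * 9.81 = 2658.51 m/s
MR = exp(5692 / 2658.51) = 8.508

8.508


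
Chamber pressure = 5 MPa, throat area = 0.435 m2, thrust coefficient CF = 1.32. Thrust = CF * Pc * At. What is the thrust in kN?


F = 1.32 * 5e6 * 0.435 = 2.8710e+06 N = 2871.0 kN

2871.0 kN


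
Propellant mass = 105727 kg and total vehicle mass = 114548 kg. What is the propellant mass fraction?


PMF = 105727 / 114548 = 0.923

0.923


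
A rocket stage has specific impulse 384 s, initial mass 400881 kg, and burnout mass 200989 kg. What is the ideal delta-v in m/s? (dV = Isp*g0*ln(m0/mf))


Ve = 384 * 9.81 = 3767.04 m/s
dV = 3767.04 * ln(400881/200989) = 2601 m/s

2601 m/s


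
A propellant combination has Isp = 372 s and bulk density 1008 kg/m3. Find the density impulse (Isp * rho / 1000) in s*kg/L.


rho*Isp = 372 * 1008 / 1000 = 375 s*kg/L

375 s*kg/L


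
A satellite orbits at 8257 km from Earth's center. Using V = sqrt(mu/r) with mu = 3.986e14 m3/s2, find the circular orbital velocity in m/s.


V = sqrt(3.986e14 / 8257000) = 6948 m/s

6948 m/s


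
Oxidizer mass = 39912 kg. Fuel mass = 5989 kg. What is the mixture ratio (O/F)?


MR = 39912 / 5989 = 6.66

6.66


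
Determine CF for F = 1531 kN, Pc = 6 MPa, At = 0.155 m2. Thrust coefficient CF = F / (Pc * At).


CF = 1531000 / (6e6 * 0.155) = 1.65

1.65


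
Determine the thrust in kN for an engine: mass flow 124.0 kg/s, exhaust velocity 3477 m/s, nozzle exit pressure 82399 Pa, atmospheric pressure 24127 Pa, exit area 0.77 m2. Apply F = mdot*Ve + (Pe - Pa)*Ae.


F = 124.0 * 3477 + (82399 - 24127) * 0.77 = 476017.0 N = 476.0 kN

476.0 kN


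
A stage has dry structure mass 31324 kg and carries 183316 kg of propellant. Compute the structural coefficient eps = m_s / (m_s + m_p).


eps = 31324 / (31324 + 183316) = 0.1459

0.1459


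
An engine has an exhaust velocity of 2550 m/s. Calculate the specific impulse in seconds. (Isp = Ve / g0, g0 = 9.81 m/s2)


Isp = Ve / g0 = 2550 / 9.81 = 259.9 s

259.9 s


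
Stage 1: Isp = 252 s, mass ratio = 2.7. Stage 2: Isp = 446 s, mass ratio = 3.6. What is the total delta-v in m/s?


dV1 = 252 * 9.81 * ln(2.7) = 2455.4 m/s
dV2 = 446 * 9.81 * ln(3.6) = 5604.4 m/s
Total dV = 2455.4 + 5604.4 = 8059.8 m/s ~ 8060 m/s

8060 m/s


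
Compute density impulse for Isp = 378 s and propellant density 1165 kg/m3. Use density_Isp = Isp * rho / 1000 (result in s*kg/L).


rho*Isp = 378 * 1165 / 1000 = 440 s*kg/L

440 s*kg/L


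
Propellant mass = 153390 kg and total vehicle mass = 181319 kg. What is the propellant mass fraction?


PMF = 153390 / 181319 = 0.846

0.846


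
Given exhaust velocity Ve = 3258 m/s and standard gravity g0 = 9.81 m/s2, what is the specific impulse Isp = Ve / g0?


Isp = Ve / g0 = 3258 / 9.81 = 332.1 s

332.1 s


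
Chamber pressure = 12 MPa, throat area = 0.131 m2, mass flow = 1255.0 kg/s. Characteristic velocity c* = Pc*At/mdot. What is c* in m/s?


c* = 12e6 * 0.131 / 1255.0 = 1253 m/s

1253 m/s


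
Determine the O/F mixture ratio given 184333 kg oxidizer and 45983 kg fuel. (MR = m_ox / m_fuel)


MR = 184333 / 45983 = 4.01

4.01


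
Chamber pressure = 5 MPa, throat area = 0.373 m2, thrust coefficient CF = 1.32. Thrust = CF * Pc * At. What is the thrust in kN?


F = 1.32 * 5e6 * 0.373 = 2.4618e+06 N = 2461.8 kN

2461.8 kN


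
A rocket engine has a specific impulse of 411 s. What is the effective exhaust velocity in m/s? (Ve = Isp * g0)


Ve = Isp * g0 = 411 * 9.81 = 4031.9 m/s

4031.9 m/s


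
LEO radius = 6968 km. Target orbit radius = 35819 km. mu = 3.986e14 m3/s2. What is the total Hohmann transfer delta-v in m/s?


V1 = sqrt(mu/r1) = 7563.36 m/s
dV1 = V1*(sqrt(2*r2/(r1+r2)) - 1) = 2223.21 m/s
V2 = sqrt(mu/r2) = 3335.89 m/s
dV2 = V2*(1 - sqrt(2*r1/(r1+r2))) = 1432.08 m/s
Total dV = 3655 m/s

3655 m/s


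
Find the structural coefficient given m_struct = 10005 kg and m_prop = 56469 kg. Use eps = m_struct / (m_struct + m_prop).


eps = 10005 / (10005 + 56469) = 0.1505

0.1505


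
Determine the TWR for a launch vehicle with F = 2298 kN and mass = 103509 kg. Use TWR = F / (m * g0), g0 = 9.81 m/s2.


TWR = 2298000 / (103509 * 9.81) = 2.26

2.26


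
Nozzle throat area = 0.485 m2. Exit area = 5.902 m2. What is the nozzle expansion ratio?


AR = 5.902 / 0.485 = 12.2

12.2


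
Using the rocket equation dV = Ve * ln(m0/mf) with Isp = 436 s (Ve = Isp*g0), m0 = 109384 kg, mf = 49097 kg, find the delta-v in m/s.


Ve = 436 * 9.81 = 4277.16 m/s
dV = 4277.16 * ln(109384/49097) = 3426 m/s

3426 m/s


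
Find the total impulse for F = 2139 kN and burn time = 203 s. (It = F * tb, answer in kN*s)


It = 2139 * 203 = 434217 kN*s

434217 kN*s


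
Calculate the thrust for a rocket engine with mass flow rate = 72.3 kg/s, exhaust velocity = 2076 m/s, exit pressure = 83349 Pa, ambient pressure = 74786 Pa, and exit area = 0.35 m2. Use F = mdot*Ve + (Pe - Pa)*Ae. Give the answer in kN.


F = 72.3 * 2076 + (83349 - 74786) * 0.35 = 153092.0 N = 153.1 kN

153.1 kN


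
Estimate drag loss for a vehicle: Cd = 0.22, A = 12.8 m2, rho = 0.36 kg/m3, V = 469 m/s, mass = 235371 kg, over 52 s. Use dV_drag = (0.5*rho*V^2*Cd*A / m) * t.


D = 0.5 * 0.36 * 469^2 * 0.22 * 12.8 = 111493.83 N
a = 111493.83 / 235371 = 0.4737 m/s2
dV = 0.4737 * 52 = 24.6 m/s

24.6 m/s


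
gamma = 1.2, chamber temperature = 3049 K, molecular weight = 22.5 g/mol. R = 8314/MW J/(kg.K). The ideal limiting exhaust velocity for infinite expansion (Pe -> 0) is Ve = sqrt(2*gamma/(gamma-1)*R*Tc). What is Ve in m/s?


R = 8314 / 22.5 = 369.51 J/(kg.K)
Ve = sqrt(2 * 1.2 / (1.2 - 1) * 369.51 * 3049) = 3677 m/s

3677 m/s


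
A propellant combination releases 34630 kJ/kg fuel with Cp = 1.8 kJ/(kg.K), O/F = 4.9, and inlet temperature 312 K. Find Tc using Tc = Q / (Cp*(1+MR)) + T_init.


Tc = 34630 / (1.8 * (1 + 4.9)) + 312 = 3573 K

3573 K


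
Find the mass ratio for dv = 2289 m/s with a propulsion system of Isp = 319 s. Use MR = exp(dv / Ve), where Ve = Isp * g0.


Ve = 319 * 9.81 = 3129.39 m/s
MR = exp(2289 / 3129.39) = 2.078

2.078


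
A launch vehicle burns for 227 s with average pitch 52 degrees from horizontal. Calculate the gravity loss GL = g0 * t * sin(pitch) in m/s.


GL = 9.81 * 227 * sin(52 deg) = 1755 m/s

1755 m/s


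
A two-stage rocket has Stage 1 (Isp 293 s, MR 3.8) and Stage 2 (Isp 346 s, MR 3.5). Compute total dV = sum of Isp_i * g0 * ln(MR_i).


dV1 = 293 * 9.81 * ln(3.8) = 3837.2 m/s
dV2 = 346 * 9.81 * ln(3.5) = 4252.2 m/s
Total dV = 3837.2 + 4252.2 = 8089.4 m/s ~ 8089 m/s

8089 m/s


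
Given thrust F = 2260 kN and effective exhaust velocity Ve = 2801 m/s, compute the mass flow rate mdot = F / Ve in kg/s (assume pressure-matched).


mdot = F / Ve = 2260000 / 2801 = 806.9 kg/s

806.9 kg/s


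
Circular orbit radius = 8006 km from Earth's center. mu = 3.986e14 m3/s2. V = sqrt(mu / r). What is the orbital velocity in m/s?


V = sqrt(3.986e14 / 8006000) = 7056 m/s

7056 m/s


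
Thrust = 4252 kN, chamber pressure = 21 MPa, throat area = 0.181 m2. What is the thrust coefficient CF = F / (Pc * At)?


CF = 4252000 / (21e6 * 0.181) = 1.12

1.12


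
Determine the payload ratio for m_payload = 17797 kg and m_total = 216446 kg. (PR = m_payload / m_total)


PR = 17797 / 216446 = 0.0822

0.0822


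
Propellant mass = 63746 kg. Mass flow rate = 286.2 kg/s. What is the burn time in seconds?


tb = 63746 / 286.2 = 222.7 s

222.7 s


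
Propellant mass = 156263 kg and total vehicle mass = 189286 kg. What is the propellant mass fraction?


PMF = 156263 / 189286 = 0.826

0.826


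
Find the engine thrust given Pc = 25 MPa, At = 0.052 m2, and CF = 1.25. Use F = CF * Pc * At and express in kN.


F = 1.25 * 25e6 * 0.052 = 1.6250e+06 N = 1625.0 kN

1625.0 kN


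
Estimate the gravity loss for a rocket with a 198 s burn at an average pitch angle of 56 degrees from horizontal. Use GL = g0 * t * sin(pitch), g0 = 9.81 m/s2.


GL = 9.81 * 198 * sin(56 deg) = 1610 m/s

1610 m/s


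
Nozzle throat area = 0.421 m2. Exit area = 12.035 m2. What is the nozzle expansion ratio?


AR = 12.035 / 0.421 = 28.6

28.6


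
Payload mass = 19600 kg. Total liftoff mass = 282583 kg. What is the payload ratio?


PR = 19600 / 282583 = 0.0694

0.0694


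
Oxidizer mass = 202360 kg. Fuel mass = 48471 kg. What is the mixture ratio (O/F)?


MR = 202360 / 48471 = 4.17

4.17


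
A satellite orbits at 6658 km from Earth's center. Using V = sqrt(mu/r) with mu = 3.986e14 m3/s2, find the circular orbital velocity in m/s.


V = sqrt(3.986e14 / 6658000) = 7737 m/s

7737 m/s


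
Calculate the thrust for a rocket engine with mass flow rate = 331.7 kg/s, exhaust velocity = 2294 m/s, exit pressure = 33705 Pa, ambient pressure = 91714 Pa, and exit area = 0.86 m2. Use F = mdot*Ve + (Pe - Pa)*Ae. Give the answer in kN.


F = 331.7 * 2294 + (33705 - 91714) * 0.86 = 711032.0 N = 711.0 kN

711.0 kN


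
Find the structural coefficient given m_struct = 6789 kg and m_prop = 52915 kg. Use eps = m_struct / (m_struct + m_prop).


eps = 6789 / (6789 + 52915) = 0.1137

0.1137


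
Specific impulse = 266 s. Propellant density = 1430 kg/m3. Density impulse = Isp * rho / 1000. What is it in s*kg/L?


rho*Isp = 266 * 1430 / 1000 = 380 s*kg/L

380 s*kg/L


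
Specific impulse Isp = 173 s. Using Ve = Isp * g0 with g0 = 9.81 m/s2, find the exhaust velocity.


Ve = Isp * g0 = 173 * 9.81 = 1697.1 m/s

1697.1 m/s


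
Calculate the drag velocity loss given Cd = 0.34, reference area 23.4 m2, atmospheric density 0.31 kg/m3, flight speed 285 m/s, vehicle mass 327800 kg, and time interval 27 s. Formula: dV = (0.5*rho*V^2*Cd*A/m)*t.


D = 0.5 * 0.31 * 285^2 * 0.34 * 23.4 = 100165.05 N
a = 100165.05 / 327800 = 0.3056 m/s2
dV = 0.3056 * 27 = 8.3 m/s

8.3 m/s


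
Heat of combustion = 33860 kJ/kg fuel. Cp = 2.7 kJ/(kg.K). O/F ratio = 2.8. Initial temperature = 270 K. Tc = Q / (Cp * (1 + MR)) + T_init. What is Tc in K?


Tc = 33860 / (2.7 * (1 + 2.8)) + 270 = 3570 K

3570 K


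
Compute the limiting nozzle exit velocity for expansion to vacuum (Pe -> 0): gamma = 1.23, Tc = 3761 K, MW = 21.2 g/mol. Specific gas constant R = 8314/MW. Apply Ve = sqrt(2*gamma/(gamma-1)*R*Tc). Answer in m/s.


R = 8314 / 21.2 = 392.17 J/(kg.K)
Ve = sqrt(2 * 1.23 / (1.23 - 1) * 392.17 * 3761) = 3972 m/s

3972 m/s


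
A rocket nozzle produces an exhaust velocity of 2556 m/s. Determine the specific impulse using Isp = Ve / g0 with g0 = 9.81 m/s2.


Isp = Ve / g0 = 2556 / 9.81 = 260.6 s

260.6 s


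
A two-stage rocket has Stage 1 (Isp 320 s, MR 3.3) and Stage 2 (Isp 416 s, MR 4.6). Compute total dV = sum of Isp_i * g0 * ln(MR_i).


dV1 = 320 * 9.81 * ln(3.3) = 3748.0 m/s
dV2 = 416 * 9.81 * ln(4.6) = 6227.8 m/s
Total dV = 3748.0 + 6227.8 = 9975.8 m/s ~ 9976 m/s

9976 m/s


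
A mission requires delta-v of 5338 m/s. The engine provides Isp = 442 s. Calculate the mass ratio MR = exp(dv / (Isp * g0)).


Ve = 442 * 9.81 = 4336.02 m/s
MR = exp(5338 / 4336.02) = 3.425

3.425


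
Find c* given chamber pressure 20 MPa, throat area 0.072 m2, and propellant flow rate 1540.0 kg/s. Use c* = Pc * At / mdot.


c* = 20e6 * 0.072 / 1540.0 = 935 m/s

935 m/s


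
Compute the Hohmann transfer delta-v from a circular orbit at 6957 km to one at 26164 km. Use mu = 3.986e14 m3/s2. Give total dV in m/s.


V1 = sqrt(mu/r1) = 7569.33 m/s
dV1 = V1*(sqrt(2*r2/(r1+r2)) - 1) = 1944.88 m/s
V2 = sqrt(mu/r2) = 3903.16 m/s
dV2 = V2*(1 - sqrt(2*r1/(r1+r2))) = 1373.33 m/s
Total dV = 3318 m/s

3318 m/s


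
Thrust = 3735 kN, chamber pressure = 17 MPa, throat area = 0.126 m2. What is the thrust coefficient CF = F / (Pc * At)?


CF = 3735000 / (17e6 * 0.126) = 1.74

1.74


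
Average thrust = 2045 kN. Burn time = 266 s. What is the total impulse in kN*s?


It = 2045 * 266 = 543970 kN*s

543970 kN*s


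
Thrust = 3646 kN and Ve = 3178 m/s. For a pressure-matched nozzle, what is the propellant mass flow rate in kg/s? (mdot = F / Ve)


mdot = F / Ve = 3646000 / 3178 = 1147.3 kg/s

1147.3 kg/s


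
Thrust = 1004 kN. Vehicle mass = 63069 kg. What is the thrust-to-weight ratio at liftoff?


TWR = 1004000 / (63069 * 9.81) = 1.62

1.62


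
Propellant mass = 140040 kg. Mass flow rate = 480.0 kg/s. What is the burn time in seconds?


tb = 140040 / 480.0 = 291.8 s

291.8 s


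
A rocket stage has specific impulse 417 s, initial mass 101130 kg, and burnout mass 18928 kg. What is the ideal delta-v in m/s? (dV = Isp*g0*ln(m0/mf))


Ve = 417 * 9.81 = 4090.77 m/s
dV = 4090.77 * ln(101130/18928) = 6855 m/s

6855 m/s


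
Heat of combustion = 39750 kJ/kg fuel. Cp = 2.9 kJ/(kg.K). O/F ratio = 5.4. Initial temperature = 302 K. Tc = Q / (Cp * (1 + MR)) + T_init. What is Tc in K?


Tc = 39750 / (2.9 * (1 + 5.4)) + 302 = 2444 K

2444 K


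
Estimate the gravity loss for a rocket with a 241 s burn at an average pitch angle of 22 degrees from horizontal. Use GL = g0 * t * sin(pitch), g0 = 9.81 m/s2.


GL = 9.81 * 241 * sin(22 deg) = 886 m/s

886 m/s


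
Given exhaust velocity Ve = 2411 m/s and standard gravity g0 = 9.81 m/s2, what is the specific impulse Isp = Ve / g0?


Isp = Ve / g0 = 2411 / 9.81 = 245.8 s

245.8 s


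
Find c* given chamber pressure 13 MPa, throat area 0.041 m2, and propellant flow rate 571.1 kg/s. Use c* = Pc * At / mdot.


c* = 13e6 * 0.041 / 571.1 = 933 m/s

933 m/s


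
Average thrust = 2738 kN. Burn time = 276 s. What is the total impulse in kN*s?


It = 2738 * 276 = 755688 kN*s

755688 kN*s


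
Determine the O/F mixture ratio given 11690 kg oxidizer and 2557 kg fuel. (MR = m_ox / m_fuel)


MR = 11690 / 2557 = 4.57

4.57


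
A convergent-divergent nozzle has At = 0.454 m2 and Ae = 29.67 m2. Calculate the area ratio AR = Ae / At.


AR = 29.67 / 0.454 = 65.4

65.4


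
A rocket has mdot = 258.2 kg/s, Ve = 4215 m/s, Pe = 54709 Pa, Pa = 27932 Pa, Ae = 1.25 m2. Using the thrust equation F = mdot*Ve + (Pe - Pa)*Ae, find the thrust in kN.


F = 258.2 * 4215 + (54709 - 27932) * 1.25 = 1.1218e+06 N = 1121.8 kN

1121.8 kN


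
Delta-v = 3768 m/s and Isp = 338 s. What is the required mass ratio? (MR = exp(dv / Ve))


Ve = 338 * 9.81 = 3315.78 m/s
MR = exp(3768 / 3315.78) = 3.115

3.115


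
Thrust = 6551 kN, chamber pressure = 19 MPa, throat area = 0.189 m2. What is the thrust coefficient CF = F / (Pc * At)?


CF = 6551000 / (19e6 * 0.189) = 1.82

1.82


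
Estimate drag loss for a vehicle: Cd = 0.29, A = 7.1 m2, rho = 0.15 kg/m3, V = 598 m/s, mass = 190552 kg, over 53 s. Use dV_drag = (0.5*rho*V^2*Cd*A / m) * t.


D = 0.5 * 0.15 * 598^2 * 0.29 * 7.1 = 55223.0 N
a = 55223.0 / 190552 = 0.2898 m/s2
dV = 0.2898 * 53 = 15.4 m/s

15.4 m/s


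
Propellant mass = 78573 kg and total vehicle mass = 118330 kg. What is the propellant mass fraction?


PMF = 78573 / 118330 = 0.664

0.664


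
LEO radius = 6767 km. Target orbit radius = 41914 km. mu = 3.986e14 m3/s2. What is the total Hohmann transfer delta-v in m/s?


V1 = sqrt(mu/r1) = 7674.86 m/s
dV1 = V1*(sqrt(2*r2/(r1+r2)) - 1) = 2396.43 m/s
V2 = sqrt(mu/r2) = 3083.82 m/s
dV2 = V2*(1 - sqrt(2*r1/(r1+r2))) = 1457.81 m/s
Total dV = 3854 m/s

3854 m/s


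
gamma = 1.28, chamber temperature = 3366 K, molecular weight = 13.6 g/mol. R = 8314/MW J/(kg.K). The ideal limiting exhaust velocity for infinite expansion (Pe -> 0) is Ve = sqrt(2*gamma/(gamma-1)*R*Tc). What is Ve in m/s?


R = 8314 / 13.6 = 611.32 J/(kg.K)
Ve = sqrt(2 * 1.28 / (1.28 - 1) * 611.32 * 3366) = 4337 m/s

4337 m/s


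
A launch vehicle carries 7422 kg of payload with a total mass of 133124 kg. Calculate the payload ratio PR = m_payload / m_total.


PR = 7422 / 133124 = 0.0558

0.0558


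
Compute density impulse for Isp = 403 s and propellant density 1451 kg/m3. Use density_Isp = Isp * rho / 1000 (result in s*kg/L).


rho*Isp = 403 * 1451 / 1000 = 585 s*kg/L

585 s*kg/L


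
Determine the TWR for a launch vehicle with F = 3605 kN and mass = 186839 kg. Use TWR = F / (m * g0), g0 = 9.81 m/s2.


TWR = 3605000 / (186839 * 9.81) = 1.97

1.97


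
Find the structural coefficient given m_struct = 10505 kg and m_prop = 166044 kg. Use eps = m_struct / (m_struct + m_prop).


eps = 10505 / (10505 + 166044) = 0.0595

0.0595


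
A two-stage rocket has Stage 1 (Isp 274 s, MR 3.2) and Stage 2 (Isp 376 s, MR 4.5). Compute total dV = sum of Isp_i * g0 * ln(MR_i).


dV1 = 274 * 9.81 * ln(3.2) = 3126.5 m/s
dV2 = 376 * 9.81 * ln(4.5) = 5547.9 m/s
Total dV = 3126.5 + 5547.9 = 8674.4 m/s ~ 8674 m/s

8674 m/s


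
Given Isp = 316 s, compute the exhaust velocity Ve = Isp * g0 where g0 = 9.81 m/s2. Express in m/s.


Ve = Isp * g0 = 316 * 9.81 = 3100.0 m/s

3100.0 m/s


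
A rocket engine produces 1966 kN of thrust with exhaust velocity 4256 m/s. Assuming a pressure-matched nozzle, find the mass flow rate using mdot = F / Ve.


mdot = F / Ve = 1966000 / 4256 = 461.9 kg/s

461.9 kg/s


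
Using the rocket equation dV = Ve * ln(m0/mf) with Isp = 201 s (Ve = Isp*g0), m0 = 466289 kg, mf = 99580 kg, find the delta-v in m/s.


Ve = 201 * 9.81 = 1971.81 m/s
dV = 1971.81 * ln(466289/99580) = 3044 m/s

3044 m/s


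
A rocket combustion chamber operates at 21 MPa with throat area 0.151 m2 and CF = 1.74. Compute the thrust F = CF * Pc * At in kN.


F = 1.74 * 21e6 * 0.151 = 5.5175e+06 N = 5517.5 kN

5517.5 kN


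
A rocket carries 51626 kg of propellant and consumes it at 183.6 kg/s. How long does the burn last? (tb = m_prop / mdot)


tb = 51626 / 183.6 = 281.2 s

281.2 s


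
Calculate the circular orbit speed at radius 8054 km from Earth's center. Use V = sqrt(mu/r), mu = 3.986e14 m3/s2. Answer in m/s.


V = sqrt(3.986e14 / 8054000) = 7035 m/s

7035 m/s


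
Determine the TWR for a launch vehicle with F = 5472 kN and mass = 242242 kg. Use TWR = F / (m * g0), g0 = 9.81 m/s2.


TWR = 5472000 / (242242 * 9.81) = 2.3

2.3


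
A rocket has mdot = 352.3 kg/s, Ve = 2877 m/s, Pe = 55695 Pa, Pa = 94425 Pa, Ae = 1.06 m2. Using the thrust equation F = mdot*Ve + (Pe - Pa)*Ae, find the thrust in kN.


F = 352.3 * 2877 + (55695 - 94425) * 1.06 = 972513.0 N = 972.5 kN

972.5 kN


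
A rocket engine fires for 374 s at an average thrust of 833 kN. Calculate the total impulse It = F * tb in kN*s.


It = 833 * 374 = 311542 kN*s

311542 kN*s


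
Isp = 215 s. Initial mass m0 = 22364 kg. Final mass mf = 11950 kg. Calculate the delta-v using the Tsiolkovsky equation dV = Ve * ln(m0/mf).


Ve = 215 * 9.81 = 2109.15 m/s
dV = 2109.15 * ln(22364/11950) = 1322 m/s

1322 m/s


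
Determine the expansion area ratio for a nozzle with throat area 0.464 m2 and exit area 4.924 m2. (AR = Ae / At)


AR = 4.924 / 0.464 = 10.6

10.6


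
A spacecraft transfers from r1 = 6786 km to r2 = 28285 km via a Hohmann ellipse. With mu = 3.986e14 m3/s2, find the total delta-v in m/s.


V1 = sqrt(mu/r1) = 7664.11 m/s
dV1 = V1*(sqrt(2*r2/(r1+r2)) - 1) = 2069.65 m/s
V2 = sqrt(mu/r2) = 3753.97 m/s
dV2 = V2*(1 - sqrt(2*r1/(r1+r2))) = 1418.69 m/s
Total dV = 3488 m/s

3488 m/s


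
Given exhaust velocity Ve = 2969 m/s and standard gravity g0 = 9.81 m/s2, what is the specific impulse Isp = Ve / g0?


Isp = Ve / g0 = 2969 / 9.81 = 302.7 s

302.7 s


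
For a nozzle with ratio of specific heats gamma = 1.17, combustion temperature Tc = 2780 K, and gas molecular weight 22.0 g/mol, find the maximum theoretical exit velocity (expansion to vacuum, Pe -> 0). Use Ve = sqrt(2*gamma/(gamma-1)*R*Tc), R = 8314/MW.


R = 8314 / 22.0 = 377.91 J/(kg.K)
Ve = sqrt(2 * 1.17 / (1.17 - 1) * 377.91 * 2780) = 3803 m/s

3803 m/s


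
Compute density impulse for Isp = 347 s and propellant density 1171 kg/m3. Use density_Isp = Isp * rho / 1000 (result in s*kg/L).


rho*Isp = 347 * 1171 / 1000 = 406 s*kg/L

406 s*kg/L


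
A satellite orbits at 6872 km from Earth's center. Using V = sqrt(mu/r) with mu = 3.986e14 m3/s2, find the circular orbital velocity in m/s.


V = sqrt(3.986e14 / 6872000) = 7616 m/s

7616 m/s


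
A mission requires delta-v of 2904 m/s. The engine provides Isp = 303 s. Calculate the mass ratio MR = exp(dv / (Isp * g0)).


Ve = 303 * 9.81 = 2972.43 m/s
MR = exp(2904 / 2972.43) = 2.656

2.656


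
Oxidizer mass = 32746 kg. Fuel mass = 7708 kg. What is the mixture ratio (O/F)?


MR = 32746 / 7708 = 4.25

4.25


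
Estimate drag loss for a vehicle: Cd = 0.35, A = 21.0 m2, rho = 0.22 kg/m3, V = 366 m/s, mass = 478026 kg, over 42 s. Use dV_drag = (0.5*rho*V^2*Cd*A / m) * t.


D = 0.5 * 0.22 * 366^2 * 0.35 * 21.0 = 108303.43 N
a = 108303.43 / 478026 = 0.2266 m/s2
dV = 0.2266 * 42 = 9.5 m/s

9.5 m/s


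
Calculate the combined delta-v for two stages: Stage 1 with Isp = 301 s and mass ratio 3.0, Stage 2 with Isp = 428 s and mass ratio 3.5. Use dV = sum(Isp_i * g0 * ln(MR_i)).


dV1 = 301 * 9.81 * ln(3.0) = 3244.0 m/s
dV2 = 428 * 9.81 * ln(3.5) = 5260.0 m/s
Total dV = 3244.0 + 5260.0 = 8504.0 m/s ~ 8504 m/s

8504 m/s


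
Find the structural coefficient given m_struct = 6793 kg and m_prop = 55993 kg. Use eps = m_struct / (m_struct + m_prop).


eps = 6793 / (6793 + 55993) = 0.1082

0.1082


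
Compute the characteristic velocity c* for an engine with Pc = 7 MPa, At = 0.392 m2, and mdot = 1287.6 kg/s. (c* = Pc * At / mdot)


c* = 7e6 * 0.392 / 1287.6 = 2131 m/s

2131 m/s


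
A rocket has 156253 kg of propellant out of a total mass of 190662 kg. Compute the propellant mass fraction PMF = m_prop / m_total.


PMF = 156253 / 190662 = 0.82

0.82


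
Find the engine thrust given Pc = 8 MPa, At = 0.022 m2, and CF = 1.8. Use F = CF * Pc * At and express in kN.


F = 1.8 * 8e6 * 0.022 = 316800.0 N = 316.8 kN

316.8 kN


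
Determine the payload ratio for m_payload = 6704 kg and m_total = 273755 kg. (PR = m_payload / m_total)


PR = 6704 / 273755 = 0.0245

0.0245


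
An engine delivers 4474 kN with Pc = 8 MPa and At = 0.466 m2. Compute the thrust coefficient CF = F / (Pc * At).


CF = 4474000 / (8e6 * 0.466) = 1.2

1.2


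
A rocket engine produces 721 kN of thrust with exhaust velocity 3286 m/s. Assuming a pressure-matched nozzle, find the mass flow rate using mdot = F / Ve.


mdot = F / Ve = 721000 / 3286 = 219.4 kg/s

219.4 kg/s


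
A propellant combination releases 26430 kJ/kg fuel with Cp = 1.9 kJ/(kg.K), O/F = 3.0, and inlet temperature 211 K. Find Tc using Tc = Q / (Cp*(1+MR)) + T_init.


Tc = 26430 / (1.9 * (1 + 3.0)) + 211 = 3689 K

3689 K


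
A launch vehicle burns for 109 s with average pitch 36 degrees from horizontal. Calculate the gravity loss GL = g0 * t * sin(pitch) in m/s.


GL = 9.81 * 109 * sin(36 deg) = 629 m/s

629 m/s


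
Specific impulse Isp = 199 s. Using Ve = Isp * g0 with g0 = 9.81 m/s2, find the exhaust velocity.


Ve = Isp * g0 = 199 * 9.81 = 1952.2 m/s

1952.2 m/s


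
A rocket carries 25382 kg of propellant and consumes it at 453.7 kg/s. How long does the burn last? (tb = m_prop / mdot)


tb = 25382 / 453.7 = 55.9 s

55.9 s


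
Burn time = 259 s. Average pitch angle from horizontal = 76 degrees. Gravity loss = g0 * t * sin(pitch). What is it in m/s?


GL = 9.81 * 259 * sin(76 deg) = 2465 m/s

2465 m/s


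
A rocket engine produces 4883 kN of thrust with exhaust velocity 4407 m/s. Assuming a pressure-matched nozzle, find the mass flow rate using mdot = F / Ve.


mdot = F / Ve = 4883000 / 4407 = 1108.0 kg/s

1108.0 kg/s


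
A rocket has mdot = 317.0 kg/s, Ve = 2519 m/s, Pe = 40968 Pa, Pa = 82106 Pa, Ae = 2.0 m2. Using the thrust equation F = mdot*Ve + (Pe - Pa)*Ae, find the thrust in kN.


F = 317.0 * 2519 + (40968 - 82106) * 2.0 = 716247.0 N = 716.2 kN

716.2 kN


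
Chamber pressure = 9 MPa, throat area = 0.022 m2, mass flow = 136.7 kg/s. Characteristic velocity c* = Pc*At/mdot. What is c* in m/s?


c* = 9e6 * 0.022 / 136.7 = 1448 m/s

1448 m/s


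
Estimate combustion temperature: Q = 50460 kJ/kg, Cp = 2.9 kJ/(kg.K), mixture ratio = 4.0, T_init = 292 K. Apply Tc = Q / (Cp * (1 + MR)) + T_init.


Tc = 50460 / (2.9 * (1 + 4.0)) + 292 = 3772 K

3772 K


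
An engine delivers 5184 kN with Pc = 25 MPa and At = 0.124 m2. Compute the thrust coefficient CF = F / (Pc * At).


CF = 5184000 / (25e6 * 0.124) = 1.67

1.67


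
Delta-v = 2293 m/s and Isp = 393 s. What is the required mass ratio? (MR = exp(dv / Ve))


Ve = 393 * 9.81 = 3855.33 m/s
MR = exp(2293 / 3855.33) = 1.813

1.813


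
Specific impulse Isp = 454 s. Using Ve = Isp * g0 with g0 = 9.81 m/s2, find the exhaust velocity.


Ve = Isp * g0 = 454 * 9.81 = 4453.7 m/s

4453.7 m/s


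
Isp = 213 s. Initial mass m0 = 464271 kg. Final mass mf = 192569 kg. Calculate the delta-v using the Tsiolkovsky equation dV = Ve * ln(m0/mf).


Ve = 213 * 9.81 = 2089.53 m/s
dV = 2089.53 * ln(464271/192569) = 1839 m/s

1839 m/s


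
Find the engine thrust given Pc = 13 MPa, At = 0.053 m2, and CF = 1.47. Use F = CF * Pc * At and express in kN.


F = 1.47 * 13e6 * 0.053 = 1.0128e+06 N = 1012.8 kN

1012.8 kN


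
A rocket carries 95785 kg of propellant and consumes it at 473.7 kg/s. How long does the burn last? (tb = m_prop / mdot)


tb = 95785 / 473.7 = 202.2 s

202.2 s


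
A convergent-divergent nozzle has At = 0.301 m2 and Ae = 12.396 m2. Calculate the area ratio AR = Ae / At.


AR = 12.396 / 0.301 = 41.2

41.2


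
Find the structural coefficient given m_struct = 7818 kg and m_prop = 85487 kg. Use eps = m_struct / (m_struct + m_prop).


eps = 7818 / (7818 + 85487) = 0.0838

0.0838


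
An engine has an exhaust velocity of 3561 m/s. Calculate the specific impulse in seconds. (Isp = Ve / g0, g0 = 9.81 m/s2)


Isp = Ve / g0 = 3561 / 9.81 = 363.0 s

363.0 s


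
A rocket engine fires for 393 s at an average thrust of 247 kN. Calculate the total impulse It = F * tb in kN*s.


It = 247 * 393 = 97071 kN*s

97071 kN*s


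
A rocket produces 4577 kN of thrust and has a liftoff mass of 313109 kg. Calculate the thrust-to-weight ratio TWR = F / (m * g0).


TWR = 4577000 / (313109 * 9.81) = 1.49

1.49


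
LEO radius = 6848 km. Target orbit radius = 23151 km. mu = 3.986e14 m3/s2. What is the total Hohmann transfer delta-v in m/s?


V1 = sqrt(mu/r1) = 7629.34 m/s
dV1 = V1*(sqrt(2*r2/(r1+r2)) - 1) = 1849.02 m/s
V2 = sqrt(mu/r2) = 4149.39 m/s
dV2 = V2*(1 - sqrt(2*r1/(r1+r2))) = 1345.71 m/s
Total dV = 3195 m/s

3195 m/s


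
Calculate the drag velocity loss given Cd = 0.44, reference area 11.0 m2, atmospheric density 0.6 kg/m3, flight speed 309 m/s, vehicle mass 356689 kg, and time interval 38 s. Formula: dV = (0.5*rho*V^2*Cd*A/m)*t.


D = 0.5 * 0.6 * 309^2 * 0.44 * 11.0 = 138638.41 N
a = 138638.41 / 356689 = 0.3887 m/s2
dV = 0.3887 * 38 = 14.8 m/s

14.8 m/s


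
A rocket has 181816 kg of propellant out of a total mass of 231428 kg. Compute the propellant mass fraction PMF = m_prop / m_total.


PMF = 181816 / 231428 = 0.786

0.786


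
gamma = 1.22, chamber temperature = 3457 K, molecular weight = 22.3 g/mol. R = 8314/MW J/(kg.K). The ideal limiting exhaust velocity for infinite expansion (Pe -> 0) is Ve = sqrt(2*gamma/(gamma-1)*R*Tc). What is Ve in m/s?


R = 8314 / 22.3 = 372.83 J/(kg.K)
Ve = sqrt(2 * 1.22 / (1.22 - 1) * 372.83 * 3457) = 3781 m/s

3781 m/s


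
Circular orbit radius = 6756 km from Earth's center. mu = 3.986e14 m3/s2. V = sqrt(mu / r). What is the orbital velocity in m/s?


V = sqrt(3.986e14 / 6756000) = 7681 m/s

7681 m/s


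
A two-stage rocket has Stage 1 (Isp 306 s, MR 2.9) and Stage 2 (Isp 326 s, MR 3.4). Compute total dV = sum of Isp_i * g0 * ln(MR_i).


dV1 = 306 * 9.81 * ln(2.9) = 3196.1 m/s
dV2 = 326 * 9.81 * ln(3.4) = 3913.7 m/s
Total dV = 3196.1 + 3913.7 = 7109.8 m/s ~ 7110 m/s

7110 m/s


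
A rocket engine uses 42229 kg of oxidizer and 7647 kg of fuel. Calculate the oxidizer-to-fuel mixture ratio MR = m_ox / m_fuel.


MR = 42229 / 7647 = 5.52

5.52


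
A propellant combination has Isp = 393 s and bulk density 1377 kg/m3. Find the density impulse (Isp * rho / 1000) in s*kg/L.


rho*Isp = 393 * 1377 / 1000 = 541 s*kg/L

541 s*kg/L


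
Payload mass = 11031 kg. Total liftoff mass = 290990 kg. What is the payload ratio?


PR = 11031 / 290990 = 0.0379

0.0379


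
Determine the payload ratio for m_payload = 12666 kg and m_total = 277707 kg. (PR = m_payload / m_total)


PR = 12666 / 277707 = 0.0456

0.0456


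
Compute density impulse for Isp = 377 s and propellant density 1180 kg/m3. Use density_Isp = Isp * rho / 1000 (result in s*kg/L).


rho*Isp = 377 * 1180 / 1000 = 445 s*kg/L

445 s*kg/L


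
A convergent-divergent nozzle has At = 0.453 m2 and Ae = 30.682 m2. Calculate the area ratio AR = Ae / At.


AR = 30.682 / 0.453 = 67.7

67.7


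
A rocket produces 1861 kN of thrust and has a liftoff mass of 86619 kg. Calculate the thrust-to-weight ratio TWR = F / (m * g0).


TWR = 1861000 / (86619 * 9.81) = 2.19

2.19


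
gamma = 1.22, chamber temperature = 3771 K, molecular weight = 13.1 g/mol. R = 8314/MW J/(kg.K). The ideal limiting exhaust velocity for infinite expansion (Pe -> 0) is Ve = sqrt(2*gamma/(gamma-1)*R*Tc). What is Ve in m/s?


R = 8314 / 13.1 = 634.66 J/(kg.K)
Ve = sqrt(2 * 1.22 / (1.22 - 1) * 634.66 * 3771) = 5152 m/s

5152 m/s


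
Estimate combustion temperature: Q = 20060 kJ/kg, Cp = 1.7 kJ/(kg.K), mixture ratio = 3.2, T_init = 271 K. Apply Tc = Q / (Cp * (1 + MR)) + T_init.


Tc = 20060 / (1.7 * (1 + 3.2)) + 271 = 3081 K

3081 K


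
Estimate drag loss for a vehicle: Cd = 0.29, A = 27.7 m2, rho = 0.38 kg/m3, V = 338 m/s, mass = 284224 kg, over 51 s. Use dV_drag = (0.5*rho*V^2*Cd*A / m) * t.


D = 0.5 * 0.38 * 338^2 * 0.29 * 27.7 = 174367.19 N
a = 174367.19 / 284224 = 0.6135 m/s2
dV = 0.6135 * 51 = 31.3 m/s

31.3 m/s


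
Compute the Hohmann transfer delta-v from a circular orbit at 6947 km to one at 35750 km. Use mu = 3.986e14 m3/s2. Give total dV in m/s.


V1 = sqrt(mu/r1) = 7574.78 m/s
dV1 = V1*(sqrt(2*r2/(r1+r2)) - 1) = 2227.44 m/s
V2 = sqrt(mu/r2) = 3339.11 m/s
dV2 = V2*(1 - sqrt(2*r1/(r1+r2))) = 1434.33 m/s
Total dV = 3662 m/s

3662 m/s


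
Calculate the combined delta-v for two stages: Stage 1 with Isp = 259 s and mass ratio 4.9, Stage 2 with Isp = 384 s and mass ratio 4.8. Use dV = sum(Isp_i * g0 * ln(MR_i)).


dV1 = 259 * 9.81 * ln(4.9) = 4037.9 m/s
dV2 = 384 * 9.81 * ln(4.8) = 5909.0 m/s
Total dV = 4037.9 + 5909.0 = 9946.9 m/s ~ 9947 m/s

9947 m/s


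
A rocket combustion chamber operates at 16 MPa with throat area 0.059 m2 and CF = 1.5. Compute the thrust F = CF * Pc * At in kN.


F = 1.5 * 16e6 * 0.059 = 1.4160e+06 N = 1416.0 kN

1416.0 kN


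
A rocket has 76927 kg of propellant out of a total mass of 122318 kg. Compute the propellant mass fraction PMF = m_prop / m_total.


PMF = 76927 / 122318 = 0.629

0.629


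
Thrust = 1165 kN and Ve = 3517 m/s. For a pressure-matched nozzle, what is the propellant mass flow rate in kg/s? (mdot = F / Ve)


mdot = F / Ve = 1165000 / 3517 = 331.2 kg/s

331.2 kg/s


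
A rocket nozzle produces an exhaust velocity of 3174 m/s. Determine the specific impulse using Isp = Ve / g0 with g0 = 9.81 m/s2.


Isp = Ve / g0 = 3174 / 9.81 = 323.5 s

323.5 s


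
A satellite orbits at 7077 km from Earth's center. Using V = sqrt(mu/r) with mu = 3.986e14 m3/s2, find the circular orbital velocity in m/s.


V = sqrt(3.986e14 / 7077000) = 7505 m/s

7505 m/s


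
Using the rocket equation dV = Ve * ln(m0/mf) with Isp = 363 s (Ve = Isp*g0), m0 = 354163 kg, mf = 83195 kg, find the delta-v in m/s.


Ve = 363 * 9.81 = 3561.03 m/s
dV = 3561.03 * ln(354163/83195) = 5158 m/s

5158 m/s


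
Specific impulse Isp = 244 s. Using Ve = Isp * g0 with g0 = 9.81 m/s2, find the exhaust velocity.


Ve = Isp * g0 = 244 * 9.81 = 2393.6 m/s

2393.6 m/s


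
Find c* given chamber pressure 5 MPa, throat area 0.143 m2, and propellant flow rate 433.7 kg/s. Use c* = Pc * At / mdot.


c* = 5e6 * 0.143 / 433.7 = 1649 m/s

1649 m/s


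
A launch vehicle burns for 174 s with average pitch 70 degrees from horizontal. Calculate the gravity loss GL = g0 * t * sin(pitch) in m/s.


GL = 9.81 * 174 * sin(70 deg) = 1604 m/s

1604 m/s


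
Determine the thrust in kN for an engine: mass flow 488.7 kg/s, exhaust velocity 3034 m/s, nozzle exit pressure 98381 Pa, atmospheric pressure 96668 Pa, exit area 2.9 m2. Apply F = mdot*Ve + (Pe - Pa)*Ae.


F = 488.7 * 3034 + (98381 - 96668) * 2.9 = 1.4877e+06 N = 1487.7 kN

1487.7 kN


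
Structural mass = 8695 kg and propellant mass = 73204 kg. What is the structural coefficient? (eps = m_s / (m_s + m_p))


eps = 8695 / (8695 + 73204) = 0.1062

0.1062


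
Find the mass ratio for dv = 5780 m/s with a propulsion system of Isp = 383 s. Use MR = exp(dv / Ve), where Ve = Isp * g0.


Ve = 383 * 9.81 = 3757.23 m/s
MR = exp(5780 / 3757.23) = 4.657

4.657


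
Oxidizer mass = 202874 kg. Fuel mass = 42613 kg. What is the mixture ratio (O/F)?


MR = 202874 / 42613 = 4.76

4.76


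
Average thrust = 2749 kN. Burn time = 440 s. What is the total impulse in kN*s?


It = 2749 * 440 = 1209560 kN*s

1209560 kN*s


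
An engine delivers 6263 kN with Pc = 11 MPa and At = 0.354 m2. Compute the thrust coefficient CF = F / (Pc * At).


CF = 6263000 / (11e6 * 0.354) = 1.61

1.61


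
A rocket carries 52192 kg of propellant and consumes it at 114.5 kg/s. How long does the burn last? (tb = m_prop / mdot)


tb = 52192 / 114.5 = 455.8 s

455.8 s


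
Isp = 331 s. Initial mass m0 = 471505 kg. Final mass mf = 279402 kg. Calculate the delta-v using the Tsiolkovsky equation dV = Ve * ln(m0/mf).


Ve = 331 * 9.81 = 3247.11 m/s
dV = 3247.11 * ln(471505/279402) = 1699 m/s

1699 m/s
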